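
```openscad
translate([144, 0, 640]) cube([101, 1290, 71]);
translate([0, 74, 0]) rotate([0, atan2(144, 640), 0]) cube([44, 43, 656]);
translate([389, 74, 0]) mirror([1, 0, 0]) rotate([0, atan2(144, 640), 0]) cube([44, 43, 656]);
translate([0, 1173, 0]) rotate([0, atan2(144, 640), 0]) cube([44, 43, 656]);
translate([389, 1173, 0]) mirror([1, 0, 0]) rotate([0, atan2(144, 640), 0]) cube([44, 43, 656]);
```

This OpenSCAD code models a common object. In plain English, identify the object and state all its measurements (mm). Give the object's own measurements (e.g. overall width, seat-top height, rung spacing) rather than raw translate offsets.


A sawhorse. A 101×1290×71 mm beam (x, y, z) sits on two A-frame leg pairs. Each pair is two raked legs of 44×43 mm section (43 mm along y) splaying symmetrically in x. Each leg rises 640 mm vertically over 144 mm of horizontal reach and is 656 mm long along its own axis. Every leg's outer bottom edge rests on the floor and its outer top edge meets a bottom edge of the beam — the left legs (tilting toward +x) meet the beam's −x bottom edge, the right legs (their mirror images, tilting toward −x) meet its +x bottom edge — so the leg tops tuck under the beam, the beam's underside is 640 mm above the floor, and the feet are 389 mm apart outside-to-outside with the beam centred between them. The two leg pairs are set in 74 mm from either end of the beam.


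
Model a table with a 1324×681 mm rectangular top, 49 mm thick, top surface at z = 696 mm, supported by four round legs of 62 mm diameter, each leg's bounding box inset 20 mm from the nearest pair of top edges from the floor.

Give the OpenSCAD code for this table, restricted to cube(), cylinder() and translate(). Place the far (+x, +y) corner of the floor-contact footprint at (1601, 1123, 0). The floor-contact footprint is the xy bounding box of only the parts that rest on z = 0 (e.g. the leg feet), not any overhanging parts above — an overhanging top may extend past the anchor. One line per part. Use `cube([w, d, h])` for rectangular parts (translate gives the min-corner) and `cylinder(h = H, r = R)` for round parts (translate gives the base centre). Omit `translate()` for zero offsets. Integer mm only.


translate([297, 462, 647]) cube([1324, 681, 49]);
translate([348, 513, 0]) cylinder(h = 647, r = 31);
translate([1570, 513, 0]) cylinder(h = 647, r = 31);
translate([348, 1092, 0]) cylinder(h = 647, r = 31);
translate([1570, 1092, 0]) cylinder(h = 647, r = 31);


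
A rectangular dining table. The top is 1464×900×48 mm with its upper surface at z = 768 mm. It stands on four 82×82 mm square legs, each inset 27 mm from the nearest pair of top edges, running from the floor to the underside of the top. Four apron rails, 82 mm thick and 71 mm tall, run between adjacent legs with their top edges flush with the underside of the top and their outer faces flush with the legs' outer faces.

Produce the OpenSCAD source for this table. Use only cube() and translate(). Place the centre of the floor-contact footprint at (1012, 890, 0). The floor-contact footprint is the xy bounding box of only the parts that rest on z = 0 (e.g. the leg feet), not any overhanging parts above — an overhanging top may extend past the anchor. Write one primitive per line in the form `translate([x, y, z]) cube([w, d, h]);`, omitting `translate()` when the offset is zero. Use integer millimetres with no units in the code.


// leg_h = 768 - 48 = 720
// apron z = 720 - 71 = 649
translate([280, 440, 720]) cube([1464, 900, 48]);
translate([307, 467, 0]) cube([82, 82, 720]);
translate([1635, 467, 0]) cube([82, 82, 720]);
translate([307, 1231, 0]) cube([82, 82, 720]);
translate([1635, 1231, 0]) cube([82, 82, 720]);
translate([389, 467, 649]) cube([1246, 82, 71]);
translate([389, 1231, 649]) cube([1246, 82, 71]);
translate([307, 549, 649]) cube([82, 682, 71]);
translate([1635, 549, 649]) cube([82, 682, 71]);


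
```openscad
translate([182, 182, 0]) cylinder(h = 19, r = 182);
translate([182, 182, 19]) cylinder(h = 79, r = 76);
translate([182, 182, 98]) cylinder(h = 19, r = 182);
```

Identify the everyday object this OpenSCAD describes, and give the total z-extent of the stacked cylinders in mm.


A spool. The overall height is 117 mm.

Three coaxial cylinders, large–small–large — a spool. Two 19 mm flanges and a 79 mm core give 19 + 79 + 19 = 117 mm.


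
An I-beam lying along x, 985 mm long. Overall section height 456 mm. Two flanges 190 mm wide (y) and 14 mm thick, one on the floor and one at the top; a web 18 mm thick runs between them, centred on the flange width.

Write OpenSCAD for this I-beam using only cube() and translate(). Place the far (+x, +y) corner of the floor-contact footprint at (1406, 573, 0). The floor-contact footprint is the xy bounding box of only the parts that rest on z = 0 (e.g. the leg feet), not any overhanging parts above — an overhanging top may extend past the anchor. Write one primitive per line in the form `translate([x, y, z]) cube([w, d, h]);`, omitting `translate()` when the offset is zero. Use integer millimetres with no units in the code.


translate([421, 383, 0]) cube([985, 190, 14]);
translate([421, 469, 14]) cube([985, 18, 428]);
translate([421, 383, 442]) cube([985, 190, 14]);


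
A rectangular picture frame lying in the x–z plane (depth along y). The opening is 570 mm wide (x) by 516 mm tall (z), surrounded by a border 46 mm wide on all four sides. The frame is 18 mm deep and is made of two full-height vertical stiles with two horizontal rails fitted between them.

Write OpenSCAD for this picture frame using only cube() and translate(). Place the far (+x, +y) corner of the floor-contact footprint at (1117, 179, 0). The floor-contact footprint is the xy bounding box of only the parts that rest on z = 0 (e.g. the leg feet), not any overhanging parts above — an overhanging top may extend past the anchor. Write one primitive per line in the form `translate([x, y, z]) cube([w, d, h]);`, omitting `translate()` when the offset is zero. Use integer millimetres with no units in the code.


translate([455, 161, 0]) cube([46, 18, 608]);
translate([1071, 161, 0]) cube([46, 18, 608]);
translate([501, 161, 0]) cube([570, 18, 46]);
translate([501, 161, 562]) cube([570, 18, 46]);


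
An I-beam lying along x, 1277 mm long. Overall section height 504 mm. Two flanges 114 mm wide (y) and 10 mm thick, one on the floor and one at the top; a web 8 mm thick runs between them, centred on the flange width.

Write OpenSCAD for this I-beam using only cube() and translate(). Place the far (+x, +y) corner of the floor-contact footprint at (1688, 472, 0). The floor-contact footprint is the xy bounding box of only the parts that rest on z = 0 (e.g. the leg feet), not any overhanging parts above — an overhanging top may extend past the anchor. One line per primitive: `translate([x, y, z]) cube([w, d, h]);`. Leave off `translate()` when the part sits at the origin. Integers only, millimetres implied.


translate([411, 358, 0]) cube([1277, 114, 10]);
translate([411, 411, 10]) cube([1277, 8, 484]);
translate([411, 358, 494]) cube([1277, 114, 10]);


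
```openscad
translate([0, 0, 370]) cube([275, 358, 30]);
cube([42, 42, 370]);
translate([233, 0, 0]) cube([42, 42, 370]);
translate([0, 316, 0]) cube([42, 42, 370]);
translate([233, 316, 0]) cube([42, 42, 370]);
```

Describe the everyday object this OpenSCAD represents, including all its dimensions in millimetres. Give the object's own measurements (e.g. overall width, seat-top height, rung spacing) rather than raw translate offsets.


A four-legged stool. The seat is a 275×358×30 mm slab whose top surface is at z = 400 mm; four square legs, each 42×42 mm in cross-section, run from the floor (z = 0) to the underside of the seat, each flush with a corner of the seat.


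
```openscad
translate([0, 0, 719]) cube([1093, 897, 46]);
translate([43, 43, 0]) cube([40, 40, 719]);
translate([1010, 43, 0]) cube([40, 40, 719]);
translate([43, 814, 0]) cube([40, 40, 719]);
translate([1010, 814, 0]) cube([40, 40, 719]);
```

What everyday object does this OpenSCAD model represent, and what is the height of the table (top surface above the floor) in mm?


A table. The table height is 765 mm.

A 1093×897×46 slab sits at z = 719 on four 40 mm square posts — a table. The top surface is at 719 + 46 = 765 mm.


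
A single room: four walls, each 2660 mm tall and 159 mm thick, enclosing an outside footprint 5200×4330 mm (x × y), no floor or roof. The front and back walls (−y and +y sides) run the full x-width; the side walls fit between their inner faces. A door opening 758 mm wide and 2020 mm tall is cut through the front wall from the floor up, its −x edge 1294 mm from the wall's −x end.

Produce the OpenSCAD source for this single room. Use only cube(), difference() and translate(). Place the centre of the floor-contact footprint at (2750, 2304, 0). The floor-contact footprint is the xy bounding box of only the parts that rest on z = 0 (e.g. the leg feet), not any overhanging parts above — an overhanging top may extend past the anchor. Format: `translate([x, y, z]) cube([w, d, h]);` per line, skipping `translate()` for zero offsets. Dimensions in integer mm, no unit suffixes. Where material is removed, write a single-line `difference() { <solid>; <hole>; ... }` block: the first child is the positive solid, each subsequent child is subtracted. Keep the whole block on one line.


difference() { translate([150, 139, 0]) cube([5200, 159, 2660]); translate([1444, 139, 0]) cube([758, 159, 2020]); }
translate([150, 4310, 0]) cube([5200, 159, 2660]);
translate([150, 298, 0]) cube([159, 4012, 2660]);
translate([5191, 298, 0]) cube([159, 4012, 2660]);


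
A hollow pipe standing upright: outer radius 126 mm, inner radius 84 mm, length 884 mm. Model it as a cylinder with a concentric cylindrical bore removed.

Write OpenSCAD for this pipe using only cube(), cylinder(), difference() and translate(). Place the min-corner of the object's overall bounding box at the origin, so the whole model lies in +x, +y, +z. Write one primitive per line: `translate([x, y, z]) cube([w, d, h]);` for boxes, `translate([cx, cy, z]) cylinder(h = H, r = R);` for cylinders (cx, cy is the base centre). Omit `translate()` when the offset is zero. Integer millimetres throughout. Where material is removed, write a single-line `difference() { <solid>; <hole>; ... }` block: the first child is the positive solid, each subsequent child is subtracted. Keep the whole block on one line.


difference() { translate([126, 126, 0]) cylinder(h = 884, r = 126); translate([126, 126, 0]) cylinder(h = 884, r = 84); }


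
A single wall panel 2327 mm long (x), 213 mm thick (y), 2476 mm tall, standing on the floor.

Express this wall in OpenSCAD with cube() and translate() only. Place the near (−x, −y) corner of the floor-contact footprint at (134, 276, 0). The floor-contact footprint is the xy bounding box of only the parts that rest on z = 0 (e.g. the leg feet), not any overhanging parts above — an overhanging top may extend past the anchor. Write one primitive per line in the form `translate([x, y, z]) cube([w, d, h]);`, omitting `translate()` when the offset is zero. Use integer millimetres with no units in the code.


translate([134, 276, 0]) cube([2327, 213, 2476]);


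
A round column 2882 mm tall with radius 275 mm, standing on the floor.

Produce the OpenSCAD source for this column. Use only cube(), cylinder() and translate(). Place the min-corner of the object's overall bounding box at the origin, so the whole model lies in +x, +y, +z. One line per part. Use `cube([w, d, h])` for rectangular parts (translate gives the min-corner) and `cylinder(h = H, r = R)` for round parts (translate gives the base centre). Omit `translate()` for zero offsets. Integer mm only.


translate([275, 275, 0]) cylinder(h = 2882, r = 275);


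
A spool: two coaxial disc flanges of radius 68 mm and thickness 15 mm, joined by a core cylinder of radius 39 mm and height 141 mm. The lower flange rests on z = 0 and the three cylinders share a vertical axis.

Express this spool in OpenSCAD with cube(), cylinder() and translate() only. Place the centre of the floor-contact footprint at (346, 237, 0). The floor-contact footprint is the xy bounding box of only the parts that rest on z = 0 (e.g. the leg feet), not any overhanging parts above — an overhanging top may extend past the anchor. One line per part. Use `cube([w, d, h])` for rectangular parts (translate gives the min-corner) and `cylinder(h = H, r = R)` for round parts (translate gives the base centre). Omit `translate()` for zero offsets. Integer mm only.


translate([346, 237, 0]) cylinder(h = 15, r = 68);
translate([346, 237, 15]) cylinder(h = 141, r = 39);
translate([346, 237, 156]) cylinder(h = 15, r = 68);


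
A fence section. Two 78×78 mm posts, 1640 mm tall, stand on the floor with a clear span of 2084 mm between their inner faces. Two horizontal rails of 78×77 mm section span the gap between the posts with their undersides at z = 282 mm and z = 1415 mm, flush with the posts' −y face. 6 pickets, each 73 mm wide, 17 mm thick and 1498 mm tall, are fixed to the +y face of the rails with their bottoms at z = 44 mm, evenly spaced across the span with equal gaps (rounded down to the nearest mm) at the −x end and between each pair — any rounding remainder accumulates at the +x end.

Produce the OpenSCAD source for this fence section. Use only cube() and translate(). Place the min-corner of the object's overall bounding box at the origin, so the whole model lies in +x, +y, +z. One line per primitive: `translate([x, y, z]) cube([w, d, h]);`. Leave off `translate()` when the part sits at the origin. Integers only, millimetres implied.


cube([78, 78, 1640]);
translate([2162, 0, 0]) cube([78, 78, 1640]);
translate([78, 0, 282]) cube([2084, 78, 77]);
translate([78, 0, 1415]) cube([2084, 78, 77]);
translate([313, 78, 44]) cube([73, 17, 1498]);
translate([621, 78, 44]) cube([73, 17, 1498]);
translate([929, 78, 44]) cube([73, 17, 1498]);
translate([1237, 78, 44]) cube([73, 17, 1498]);
translate([1545, 78, 44]) cube([73, 17, 1498]);
translate([1853, 78, 44]) cube([73, 17, 1498]);


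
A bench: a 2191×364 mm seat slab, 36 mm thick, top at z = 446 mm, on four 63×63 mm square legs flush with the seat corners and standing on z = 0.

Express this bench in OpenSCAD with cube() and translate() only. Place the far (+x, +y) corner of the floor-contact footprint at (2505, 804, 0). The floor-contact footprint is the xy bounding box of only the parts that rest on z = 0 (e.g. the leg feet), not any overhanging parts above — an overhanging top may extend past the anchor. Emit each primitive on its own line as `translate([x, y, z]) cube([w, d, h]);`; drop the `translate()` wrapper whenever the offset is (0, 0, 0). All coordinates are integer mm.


translate([314, 440, 410]) cube([2191, 364, 36]);
translate([314, 440, 0]) cube([63, 63, 410]);
translate([314, 741, 0]) cube([63, 63, 410]);
translate([2442, 440, 0]) cube([63, 63, 410]);
translate([2442, 741, 0]) cube([63, 63, 410]);


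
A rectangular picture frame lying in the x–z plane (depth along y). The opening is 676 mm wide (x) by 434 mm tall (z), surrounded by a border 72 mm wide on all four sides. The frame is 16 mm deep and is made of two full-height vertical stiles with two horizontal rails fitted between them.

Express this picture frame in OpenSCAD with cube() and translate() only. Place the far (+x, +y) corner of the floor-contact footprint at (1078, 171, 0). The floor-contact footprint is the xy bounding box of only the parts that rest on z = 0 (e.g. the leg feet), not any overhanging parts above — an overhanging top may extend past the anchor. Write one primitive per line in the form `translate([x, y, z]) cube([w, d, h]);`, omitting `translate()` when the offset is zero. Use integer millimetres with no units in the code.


translate([258, 155, 0]) cube([72, 16, 578]);
translate([1006, 155, 0]) cube([72, 16, 578]);
translate([330, 155, 0]) cube([676, 16, 72]);
translate([330, 155, 506]) cube([676, 16, 72]);


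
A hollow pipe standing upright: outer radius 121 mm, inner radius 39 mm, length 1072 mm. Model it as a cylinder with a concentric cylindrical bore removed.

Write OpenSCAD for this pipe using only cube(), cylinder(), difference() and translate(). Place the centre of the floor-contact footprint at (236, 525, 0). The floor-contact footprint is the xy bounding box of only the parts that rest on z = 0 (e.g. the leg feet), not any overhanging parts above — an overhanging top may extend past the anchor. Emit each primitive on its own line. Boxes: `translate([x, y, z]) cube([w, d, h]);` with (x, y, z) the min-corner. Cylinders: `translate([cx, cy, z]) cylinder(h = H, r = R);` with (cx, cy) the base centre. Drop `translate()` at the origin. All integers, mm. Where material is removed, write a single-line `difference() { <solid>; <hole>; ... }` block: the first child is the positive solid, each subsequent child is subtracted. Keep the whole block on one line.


difference() { translate([236, 525, 0]) cylinder(h = 1072, r = 121); translate([236, 525, 0]) cylinder(h = 1072, r = 39); }


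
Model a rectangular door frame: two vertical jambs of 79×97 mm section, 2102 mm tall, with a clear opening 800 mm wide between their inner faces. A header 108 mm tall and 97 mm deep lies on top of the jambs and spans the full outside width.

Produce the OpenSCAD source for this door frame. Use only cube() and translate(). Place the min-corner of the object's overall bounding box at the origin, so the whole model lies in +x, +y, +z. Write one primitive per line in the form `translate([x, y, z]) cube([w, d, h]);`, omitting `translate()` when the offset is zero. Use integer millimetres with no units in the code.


cube([79, 97, 2102]);
translate([879, 0, 0]) cube([79, 97, 2102]);
translate([0, 0, 2102]) cube([958, 97, 108]);


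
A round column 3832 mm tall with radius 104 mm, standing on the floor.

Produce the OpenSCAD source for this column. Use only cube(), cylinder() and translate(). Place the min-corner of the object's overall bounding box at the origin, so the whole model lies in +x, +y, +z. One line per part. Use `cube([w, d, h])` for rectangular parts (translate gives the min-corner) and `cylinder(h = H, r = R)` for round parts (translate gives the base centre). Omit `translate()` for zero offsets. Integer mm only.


translate([104, 104, 0]) cylinder(h = 3832, r = 104);


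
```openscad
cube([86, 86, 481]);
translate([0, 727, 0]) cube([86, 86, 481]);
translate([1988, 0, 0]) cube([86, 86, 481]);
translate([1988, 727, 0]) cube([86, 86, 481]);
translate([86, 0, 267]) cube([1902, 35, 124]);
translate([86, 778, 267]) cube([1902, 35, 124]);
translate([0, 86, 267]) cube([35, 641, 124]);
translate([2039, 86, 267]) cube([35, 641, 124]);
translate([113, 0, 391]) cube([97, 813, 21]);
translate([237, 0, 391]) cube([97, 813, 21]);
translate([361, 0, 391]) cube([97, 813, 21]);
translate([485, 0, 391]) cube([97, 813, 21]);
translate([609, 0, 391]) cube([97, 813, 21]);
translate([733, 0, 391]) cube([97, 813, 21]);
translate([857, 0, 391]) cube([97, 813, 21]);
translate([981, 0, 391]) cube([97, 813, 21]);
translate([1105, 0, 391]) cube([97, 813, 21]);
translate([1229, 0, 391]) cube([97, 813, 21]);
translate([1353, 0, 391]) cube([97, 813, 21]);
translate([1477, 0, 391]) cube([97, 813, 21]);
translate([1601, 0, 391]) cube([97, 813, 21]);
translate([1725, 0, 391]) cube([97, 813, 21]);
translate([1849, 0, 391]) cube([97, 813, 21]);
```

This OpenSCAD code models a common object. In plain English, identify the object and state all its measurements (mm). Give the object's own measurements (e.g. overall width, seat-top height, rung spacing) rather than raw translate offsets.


A bed frame 2074 mm long (x) by 813 mm wide (y). Four 86×86 mm corner posts, 481 mm tall, at the corners of the footprint. Four rails of 35 mm thickness and 124 mm height run between adjacent posts with their undersides at z = 267 mm, their outer faces flush with the outside of the frame (the two x-running rails run between the posts' inner faces; the two y-running rails run between the posts' inner faces). 15 slats, each 97 mm wide (x) and 21 mm thick, lie across the top of the two x-running rails, running the full 813 mm width of the frame in y; along x they sit between the end posts with a 27 mm gap after the −x posts and between neighbouring slats, leaving 42 mm before the +x posts.


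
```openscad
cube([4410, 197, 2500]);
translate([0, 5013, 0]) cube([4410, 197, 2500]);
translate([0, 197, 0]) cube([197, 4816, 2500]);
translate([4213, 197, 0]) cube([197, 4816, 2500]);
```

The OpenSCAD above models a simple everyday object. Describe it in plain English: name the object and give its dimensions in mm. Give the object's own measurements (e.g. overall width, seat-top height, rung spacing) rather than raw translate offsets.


The wall frame of a small rectangular building: four walls, each 2500 mm tall and 197 mm thick, enclosing a footprint 4410 mm (x) by 5210 mm (y) outside-to-outside, with no floor or roof. The front and back walls (the −y and +y sides) span the full width; the two side walls fit between them.


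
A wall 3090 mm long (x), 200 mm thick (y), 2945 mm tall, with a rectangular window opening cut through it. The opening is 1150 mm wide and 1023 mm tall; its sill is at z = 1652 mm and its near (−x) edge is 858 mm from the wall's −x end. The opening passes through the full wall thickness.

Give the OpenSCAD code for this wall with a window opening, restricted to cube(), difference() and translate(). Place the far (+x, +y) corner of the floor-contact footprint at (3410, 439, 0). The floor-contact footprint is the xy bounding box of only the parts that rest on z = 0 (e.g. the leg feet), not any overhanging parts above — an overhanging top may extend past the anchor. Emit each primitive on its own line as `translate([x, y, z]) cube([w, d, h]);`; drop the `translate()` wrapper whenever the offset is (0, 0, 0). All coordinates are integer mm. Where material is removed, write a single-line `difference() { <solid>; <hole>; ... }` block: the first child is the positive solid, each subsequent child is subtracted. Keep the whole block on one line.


difference() { translate([320, 239, 0]) cube([3090, 200, 2945]); translate([1178, 239, 1652]) cube([1150, 200, 1023]); }


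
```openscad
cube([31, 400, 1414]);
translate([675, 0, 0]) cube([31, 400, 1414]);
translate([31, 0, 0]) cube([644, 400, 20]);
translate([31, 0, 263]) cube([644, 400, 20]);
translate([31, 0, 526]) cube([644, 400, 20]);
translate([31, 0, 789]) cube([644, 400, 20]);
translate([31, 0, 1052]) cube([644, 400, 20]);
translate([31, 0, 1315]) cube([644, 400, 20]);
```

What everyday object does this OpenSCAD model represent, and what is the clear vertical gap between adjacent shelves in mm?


A bookshelf. The clear shelf gap is 243 mm.

Two tall side panels with 6 horizontal boards between them — a bookshelf. The first two shelf undersides are at z = 0 and z = 263; with shelf thickness 20, the clear gap is 263 − 0 − 20 = 243 mm.


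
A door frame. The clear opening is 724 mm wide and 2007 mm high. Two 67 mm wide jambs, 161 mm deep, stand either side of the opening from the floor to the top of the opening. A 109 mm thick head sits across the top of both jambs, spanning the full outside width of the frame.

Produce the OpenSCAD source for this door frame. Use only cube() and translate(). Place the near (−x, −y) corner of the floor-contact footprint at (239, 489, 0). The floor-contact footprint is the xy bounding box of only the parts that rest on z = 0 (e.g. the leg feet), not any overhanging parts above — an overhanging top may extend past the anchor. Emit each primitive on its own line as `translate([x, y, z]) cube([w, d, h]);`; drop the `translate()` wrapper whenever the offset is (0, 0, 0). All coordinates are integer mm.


translate([239, 489, 0]) cube([67, 161, 2007]);
translate([1030, 489, 0]) cube([67, 161, 2007]);
translate([239, 489, 2007]) cube([858, 161, 109]);


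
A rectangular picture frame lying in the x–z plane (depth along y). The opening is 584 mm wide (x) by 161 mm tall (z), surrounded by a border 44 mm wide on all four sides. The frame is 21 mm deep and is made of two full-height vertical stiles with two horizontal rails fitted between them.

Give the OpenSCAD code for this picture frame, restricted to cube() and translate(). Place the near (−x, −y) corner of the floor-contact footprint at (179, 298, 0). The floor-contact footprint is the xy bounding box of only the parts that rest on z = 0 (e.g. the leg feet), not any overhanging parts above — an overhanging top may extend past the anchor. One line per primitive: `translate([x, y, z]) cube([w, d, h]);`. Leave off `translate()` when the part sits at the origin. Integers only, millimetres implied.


translate([179, 298, 0]) cube([44, 21, 249]);
translate([807, 298, 0]) cube([44, 21, 249]);
translate([223, 298, 0]) cube([584, 21, 44]);
translate([223, 298, 205]) cube([584, 21, 44]);


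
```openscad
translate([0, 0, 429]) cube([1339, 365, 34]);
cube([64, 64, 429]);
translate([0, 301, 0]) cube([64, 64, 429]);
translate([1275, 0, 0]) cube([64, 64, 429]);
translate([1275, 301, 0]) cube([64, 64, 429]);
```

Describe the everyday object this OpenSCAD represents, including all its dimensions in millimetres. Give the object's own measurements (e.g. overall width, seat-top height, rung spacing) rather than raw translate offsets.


A bench: a 1339×365 mm seat slab, 34 mm thick, top at z = 463 mm, on four 64×64 mm square legs flush with the seat corners and standing on z = 0.


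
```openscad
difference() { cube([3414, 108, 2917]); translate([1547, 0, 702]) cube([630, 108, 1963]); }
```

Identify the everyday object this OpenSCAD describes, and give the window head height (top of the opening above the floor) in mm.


A wall with a window opening. The window head height is 2665 mm.

A wall with a rectangular opening subtracted — a window. Sill at z = 702, opening 1963 mm tall, so the head is at 702 + 1963 = 2665 mm.


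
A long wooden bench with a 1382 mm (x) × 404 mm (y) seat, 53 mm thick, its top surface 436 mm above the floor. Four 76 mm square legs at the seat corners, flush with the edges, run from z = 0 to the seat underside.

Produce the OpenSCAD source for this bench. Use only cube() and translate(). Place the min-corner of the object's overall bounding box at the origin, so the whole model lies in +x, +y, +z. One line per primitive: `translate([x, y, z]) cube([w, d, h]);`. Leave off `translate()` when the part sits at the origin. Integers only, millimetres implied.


translate([0, 0, 383]) cube([1382, 404, 53]);
cube([76, 76, 383]);
translate([0, 328, 0]) cube([76, 76, 383]);
translate([1306, 0, 0]) cube([76, 76, 383]);
translate([1306, 328, 0]) cube([76, 76, 383]);


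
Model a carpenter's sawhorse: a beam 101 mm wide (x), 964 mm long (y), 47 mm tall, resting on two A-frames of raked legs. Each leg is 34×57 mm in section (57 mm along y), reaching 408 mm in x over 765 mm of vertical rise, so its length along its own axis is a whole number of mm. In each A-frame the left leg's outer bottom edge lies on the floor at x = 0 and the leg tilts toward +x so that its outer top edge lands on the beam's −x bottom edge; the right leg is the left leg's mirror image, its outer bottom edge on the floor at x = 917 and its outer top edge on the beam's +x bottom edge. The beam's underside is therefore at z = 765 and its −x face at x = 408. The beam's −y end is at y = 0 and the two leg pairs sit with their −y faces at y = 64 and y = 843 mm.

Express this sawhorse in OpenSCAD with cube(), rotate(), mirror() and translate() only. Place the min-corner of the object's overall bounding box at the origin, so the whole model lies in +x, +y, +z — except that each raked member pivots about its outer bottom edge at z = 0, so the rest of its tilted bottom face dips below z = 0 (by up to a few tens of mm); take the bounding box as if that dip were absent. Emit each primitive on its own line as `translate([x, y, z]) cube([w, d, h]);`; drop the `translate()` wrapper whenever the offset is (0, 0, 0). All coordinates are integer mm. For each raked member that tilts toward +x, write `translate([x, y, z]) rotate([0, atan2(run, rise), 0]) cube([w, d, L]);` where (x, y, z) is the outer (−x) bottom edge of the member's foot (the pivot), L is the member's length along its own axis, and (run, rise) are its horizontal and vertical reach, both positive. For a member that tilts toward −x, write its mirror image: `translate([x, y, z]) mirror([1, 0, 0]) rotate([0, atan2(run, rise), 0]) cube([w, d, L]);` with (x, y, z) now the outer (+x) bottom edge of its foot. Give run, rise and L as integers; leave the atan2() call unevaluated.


translate([408, 0, 765]) cube([101, 964, 47]);
translate([0, 64, 0]) rotate([0, atan2(408, 765), 0]) cube([34, 57, 867]);
translate([917, 64, 0]) mirror([1, 0, 0]) rotate([0, atan2(408, 765), 0]) cube([34, 57, 867]);
translate([0, 843, 0]) rotate([0, atan2(408, 765), 0]) cube([34, 57, 867]);
translate([917, 843, 0]) mirror([1, 0, 0]) rotate([0, atan2(408, 765), 0]) cube([34, 57, 867]);


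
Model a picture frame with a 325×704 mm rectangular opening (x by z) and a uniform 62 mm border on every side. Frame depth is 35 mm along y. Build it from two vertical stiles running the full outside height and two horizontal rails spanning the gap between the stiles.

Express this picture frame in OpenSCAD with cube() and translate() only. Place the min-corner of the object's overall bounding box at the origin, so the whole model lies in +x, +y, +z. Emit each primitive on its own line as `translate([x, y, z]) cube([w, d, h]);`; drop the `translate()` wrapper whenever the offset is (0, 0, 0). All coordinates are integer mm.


cube([62, 35, 828]);
translate([387, 0, 0]) cube([62, 35, 828]);
translate([62, 0, 0]) cube([325, 35, 62]);
translate([62, 0, 766]) cube([325, 35, 62]);


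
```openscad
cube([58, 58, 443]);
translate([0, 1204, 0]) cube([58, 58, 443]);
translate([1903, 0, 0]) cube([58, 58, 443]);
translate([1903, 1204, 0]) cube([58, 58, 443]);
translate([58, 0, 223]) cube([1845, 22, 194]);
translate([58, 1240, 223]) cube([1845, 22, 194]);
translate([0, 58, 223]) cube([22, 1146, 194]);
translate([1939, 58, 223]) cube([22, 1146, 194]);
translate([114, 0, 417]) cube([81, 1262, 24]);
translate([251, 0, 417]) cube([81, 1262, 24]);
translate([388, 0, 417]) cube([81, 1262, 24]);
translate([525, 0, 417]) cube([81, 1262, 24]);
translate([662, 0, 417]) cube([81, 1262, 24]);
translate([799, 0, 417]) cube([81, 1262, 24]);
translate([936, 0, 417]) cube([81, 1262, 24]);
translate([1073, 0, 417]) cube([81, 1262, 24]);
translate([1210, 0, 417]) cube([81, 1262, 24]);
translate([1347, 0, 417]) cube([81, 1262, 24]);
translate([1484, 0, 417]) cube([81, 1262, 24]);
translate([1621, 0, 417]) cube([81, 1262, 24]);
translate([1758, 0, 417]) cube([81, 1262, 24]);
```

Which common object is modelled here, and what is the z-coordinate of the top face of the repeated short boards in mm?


A bed frame. The slat-top height is 441 mm.

Four posts, four rails, and a row of slats — a bed frame. Slats sit on the rails at z = 223 + 194 = 417; with slat thickness 24, the top is 441 mm.


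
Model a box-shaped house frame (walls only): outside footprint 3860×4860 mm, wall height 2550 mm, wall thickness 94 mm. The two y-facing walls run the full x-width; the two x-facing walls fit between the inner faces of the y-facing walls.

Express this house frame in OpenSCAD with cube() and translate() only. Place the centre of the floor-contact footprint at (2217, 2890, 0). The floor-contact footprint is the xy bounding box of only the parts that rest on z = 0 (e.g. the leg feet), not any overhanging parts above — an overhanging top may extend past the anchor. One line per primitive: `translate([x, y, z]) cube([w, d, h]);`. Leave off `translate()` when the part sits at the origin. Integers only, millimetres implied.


translate([287, 460, 0]) cube([3860, 94, 2550]);
translate([287, 5226, 0]) cube([3860, 94, 2550]);
translate([287, 554, 0]) cube([94, 4672, 2550]);
translate([4053, 554, 0]) cube([94, 4672, 2550]);


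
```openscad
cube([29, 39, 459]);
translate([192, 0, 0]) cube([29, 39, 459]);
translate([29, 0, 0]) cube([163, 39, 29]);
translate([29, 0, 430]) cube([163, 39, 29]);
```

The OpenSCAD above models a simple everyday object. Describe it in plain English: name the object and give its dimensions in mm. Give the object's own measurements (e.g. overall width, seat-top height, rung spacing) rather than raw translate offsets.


A rectangular picture frame lying in the x–z plane (depth along y). The opening is 163 mm wide (x) by 401 mm tall (z), surrounded by a border 29 mm wide on all four sides. The frame is 39 mm deep and is made of two full-height vertical stiles with two horizontal rails fitted between them.


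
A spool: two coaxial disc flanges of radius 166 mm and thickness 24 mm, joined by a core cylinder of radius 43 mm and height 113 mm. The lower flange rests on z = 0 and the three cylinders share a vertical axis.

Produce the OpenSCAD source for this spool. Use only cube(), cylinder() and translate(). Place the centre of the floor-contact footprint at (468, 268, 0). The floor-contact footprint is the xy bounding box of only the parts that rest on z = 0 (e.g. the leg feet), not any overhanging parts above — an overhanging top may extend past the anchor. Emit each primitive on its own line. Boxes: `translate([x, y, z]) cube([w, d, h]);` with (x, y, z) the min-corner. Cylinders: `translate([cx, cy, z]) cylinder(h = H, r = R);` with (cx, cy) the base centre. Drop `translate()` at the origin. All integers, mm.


translate([468, 268, 0]) cylinder(h = 24, r = 166);
translate([468, 268, 24]) cylinder(h = 113, r = 43);
translate([468, 268, 137]) cylinder(h = 24, r = 166);


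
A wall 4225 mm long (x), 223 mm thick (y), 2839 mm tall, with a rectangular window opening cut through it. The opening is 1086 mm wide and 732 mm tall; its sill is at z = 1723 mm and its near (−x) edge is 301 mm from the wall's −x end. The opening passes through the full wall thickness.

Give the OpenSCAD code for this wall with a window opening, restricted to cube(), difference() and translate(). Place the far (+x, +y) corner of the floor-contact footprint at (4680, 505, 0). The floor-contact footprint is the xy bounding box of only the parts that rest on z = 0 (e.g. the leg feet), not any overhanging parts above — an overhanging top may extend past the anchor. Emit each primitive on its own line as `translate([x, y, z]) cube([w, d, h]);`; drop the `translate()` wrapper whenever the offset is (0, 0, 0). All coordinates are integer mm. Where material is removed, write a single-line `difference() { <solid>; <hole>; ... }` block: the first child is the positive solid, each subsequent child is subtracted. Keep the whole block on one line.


difference() { translate([455, 282, 0]) cube([4225, 223, 2839]); translate([756, 282, 1723]) cube([1086, 223, 732]); }


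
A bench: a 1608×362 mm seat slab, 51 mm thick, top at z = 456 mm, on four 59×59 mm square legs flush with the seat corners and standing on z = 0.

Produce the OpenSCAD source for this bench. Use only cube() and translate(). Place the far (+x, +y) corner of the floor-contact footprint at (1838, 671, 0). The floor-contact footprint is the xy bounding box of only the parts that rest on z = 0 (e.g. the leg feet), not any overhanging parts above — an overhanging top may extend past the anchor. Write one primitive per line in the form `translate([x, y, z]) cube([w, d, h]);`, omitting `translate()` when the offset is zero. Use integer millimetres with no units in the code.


translate([230, 309, 405]) cube([1608, 362, 51]);
translate([230, 309, 0]) cube([59, 59, 405]);
translate([230, 612, 0]) cube([59, 59, 405]);
translate([1779, 309, 0]) cube([59, 59, 405]);
translate([1779, 612, 0]) cube([59, 59, 405]);


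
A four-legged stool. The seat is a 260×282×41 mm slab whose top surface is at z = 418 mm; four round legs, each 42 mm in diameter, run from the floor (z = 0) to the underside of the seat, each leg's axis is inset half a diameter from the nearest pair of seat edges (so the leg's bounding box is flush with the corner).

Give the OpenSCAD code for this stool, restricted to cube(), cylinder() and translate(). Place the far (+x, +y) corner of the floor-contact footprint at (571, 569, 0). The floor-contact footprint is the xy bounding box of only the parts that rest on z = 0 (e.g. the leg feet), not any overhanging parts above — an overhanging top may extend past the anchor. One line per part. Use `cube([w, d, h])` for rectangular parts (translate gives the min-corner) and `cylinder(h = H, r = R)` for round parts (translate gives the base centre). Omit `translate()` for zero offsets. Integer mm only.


translate([311, 287, 377]) cube([260, 282, 41]);
translate([332, 308, 0]) cylinder(h = 377, r = 21);
translate([550, 308, 0]) cylinder(h = 377, r = 21);
translate([332, 548, 0]) cylinder(h = 377, r = 21);
translate([550, 548, 0]) cylinder(h = 377, r = 21);


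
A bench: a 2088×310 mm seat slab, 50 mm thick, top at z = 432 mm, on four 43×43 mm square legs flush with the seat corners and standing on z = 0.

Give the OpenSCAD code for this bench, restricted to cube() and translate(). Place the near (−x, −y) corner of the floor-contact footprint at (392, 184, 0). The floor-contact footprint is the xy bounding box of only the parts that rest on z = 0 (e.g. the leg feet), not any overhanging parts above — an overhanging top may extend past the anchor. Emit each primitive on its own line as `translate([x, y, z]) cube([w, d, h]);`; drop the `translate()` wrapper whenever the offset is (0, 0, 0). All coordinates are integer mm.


translate([392, 184, 382]) cube([2088, 310, 50]);
translate([392, 184, 0]) cube([43, 43, 382]);
translate([392, 451, 0]) cube([43, 43, 382]);
translate([2437, 184, 0]) cube([43, 43, 382]);
translate([2437, 451, 0]) cube([43, 43, 382]);


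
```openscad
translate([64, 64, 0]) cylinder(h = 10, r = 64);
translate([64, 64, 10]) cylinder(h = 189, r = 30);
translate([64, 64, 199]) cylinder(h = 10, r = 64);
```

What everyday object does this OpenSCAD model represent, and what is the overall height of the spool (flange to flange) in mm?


A spool. The overall height is 209 mm.

Three coaxial cylinders, large–small–large — a spool. Two 10 mm flanges and a 189 mm core give 10 + 189 + 10 = 209 mm.


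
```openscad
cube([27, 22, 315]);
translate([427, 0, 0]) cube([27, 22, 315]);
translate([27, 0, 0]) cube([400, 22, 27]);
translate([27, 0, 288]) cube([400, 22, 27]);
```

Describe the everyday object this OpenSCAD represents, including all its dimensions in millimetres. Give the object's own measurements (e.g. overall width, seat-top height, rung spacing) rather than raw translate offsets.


A rectangular picture frame lying in the x–z plane (depth along y). The opening is 400 mm wide (x) by 261 mm tall (z), surrounded by a border 27 mm wide on all four sides. The frame is 22 mm deep and is made of two full-height vertical stiles with two horizontal rails fitted between them.


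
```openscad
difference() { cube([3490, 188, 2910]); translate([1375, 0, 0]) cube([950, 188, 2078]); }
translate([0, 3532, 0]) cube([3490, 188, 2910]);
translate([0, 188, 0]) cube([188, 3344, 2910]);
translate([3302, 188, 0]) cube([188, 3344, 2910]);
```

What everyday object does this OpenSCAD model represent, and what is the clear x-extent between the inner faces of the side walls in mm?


A single room. The interior width is 3114 mm.

Four walls enclosing a rectangle with a door in the front wall — a room. Outside width 3490 minus two 188 mm walls gives 3114 mm.


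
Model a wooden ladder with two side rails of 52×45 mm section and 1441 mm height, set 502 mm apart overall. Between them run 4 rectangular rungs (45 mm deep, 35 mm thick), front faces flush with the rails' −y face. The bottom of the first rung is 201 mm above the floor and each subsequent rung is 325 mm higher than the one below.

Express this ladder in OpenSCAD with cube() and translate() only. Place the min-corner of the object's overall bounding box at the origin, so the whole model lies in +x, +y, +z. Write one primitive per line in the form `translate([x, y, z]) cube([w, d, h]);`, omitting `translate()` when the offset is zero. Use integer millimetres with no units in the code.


cube([52, 45, 1441]);
translate([450, 0, 0]) cube([52, 45, 1441]);
translate([52, 0, 201]) cube([398, 45, 35]);
translate([52, 0, 526]) cube([398, 45, 35]);
translate([52, 0, 851]) cube([398, 45, 35]);
translate([52, 0, 1176]) cube([398, 45, 35]);
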